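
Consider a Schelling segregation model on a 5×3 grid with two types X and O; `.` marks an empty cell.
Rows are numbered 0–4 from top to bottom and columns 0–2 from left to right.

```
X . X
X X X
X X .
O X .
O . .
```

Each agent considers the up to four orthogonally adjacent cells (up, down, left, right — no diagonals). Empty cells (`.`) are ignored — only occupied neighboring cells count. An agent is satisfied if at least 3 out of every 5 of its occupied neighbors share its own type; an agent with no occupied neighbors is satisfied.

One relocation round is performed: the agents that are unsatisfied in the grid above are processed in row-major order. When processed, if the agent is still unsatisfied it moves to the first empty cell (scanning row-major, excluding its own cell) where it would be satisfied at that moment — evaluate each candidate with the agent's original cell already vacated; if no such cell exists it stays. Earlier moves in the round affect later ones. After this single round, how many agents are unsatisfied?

Initially unsatisfied (in order): (3,0), (3,1).
  (3,0) → (4,2).
  (3,1): now satisfied by earlier moves; stays.
Resulting grid:
X . X
X X X
X X .
. X .
O . O
All satisfied now.

0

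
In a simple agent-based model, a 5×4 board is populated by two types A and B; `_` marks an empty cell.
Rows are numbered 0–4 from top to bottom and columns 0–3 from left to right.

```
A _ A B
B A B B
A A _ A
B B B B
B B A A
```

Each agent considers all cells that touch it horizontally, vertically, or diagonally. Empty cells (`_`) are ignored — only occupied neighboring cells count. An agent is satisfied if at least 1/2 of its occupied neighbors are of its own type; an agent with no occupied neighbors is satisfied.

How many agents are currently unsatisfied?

10

Row 0: (0,0)A 1/2 satisfied · (0,2)A 1/4 not · (0,3)B 2/3 satisfied
Row 1: (1,0)B 0/4 not · (1,1)A 4/6 satisfied · (1,2)B 2/6 not · (1,3)B 2/4 satisfied
Row 2: (2,0)A 2/5 not · (2,1)A 2/7 not · (2,3)A 0/4 not
Row 3: (3,0)B 3/5 satisfied · (3,1)B 4/7 satisfied · (3,2)B 3/7 not · (3,3)B 1/4 not
Row 4: (4,0)B 3/3 satisfied · (4,1)B 4/5 satisfied · (4,2)A 1/5 not · (4,3)A 1/3 not
Unsatisfied: (0,2), (1,0), (1,2), (2,0), (2,1), (2,3), (3,2), (3,3), (4,2), (4,3) — 10 in total.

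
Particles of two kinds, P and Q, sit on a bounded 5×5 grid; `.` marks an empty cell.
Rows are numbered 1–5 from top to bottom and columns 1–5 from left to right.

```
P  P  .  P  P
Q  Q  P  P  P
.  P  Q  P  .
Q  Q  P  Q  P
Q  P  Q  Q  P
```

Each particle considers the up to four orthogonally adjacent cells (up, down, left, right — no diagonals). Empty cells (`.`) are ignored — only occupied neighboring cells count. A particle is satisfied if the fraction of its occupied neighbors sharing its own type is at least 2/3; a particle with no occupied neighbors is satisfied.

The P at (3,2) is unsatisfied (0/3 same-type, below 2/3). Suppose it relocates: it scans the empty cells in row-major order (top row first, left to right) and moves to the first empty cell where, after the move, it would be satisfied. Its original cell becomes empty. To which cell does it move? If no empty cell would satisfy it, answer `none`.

Vacating (3,2). Empty cells in order:
  (1,3): 3/3 same-type → satisfied — stop here.

(1,3)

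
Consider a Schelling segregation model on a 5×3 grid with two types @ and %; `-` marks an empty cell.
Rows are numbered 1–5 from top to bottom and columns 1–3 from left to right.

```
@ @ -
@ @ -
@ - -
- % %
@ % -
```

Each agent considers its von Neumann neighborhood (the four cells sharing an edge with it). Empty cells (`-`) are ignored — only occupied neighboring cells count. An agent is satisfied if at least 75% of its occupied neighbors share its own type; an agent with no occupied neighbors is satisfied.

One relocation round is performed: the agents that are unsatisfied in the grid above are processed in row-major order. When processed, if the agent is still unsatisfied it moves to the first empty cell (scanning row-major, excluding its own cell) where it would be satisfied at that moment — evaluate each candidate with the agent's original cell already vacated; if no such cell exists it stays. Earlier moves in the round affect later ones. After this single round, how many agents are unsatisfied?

Initially unsatisfied (in order): (5,1), (5,2).
  (5,1) → (1,3).
  (5,2): now satisfied by earlier moves; stays.
Resulting grid:
@ @ @
@ @ -
@ - -
- % %
- % -
All satisfied now.

0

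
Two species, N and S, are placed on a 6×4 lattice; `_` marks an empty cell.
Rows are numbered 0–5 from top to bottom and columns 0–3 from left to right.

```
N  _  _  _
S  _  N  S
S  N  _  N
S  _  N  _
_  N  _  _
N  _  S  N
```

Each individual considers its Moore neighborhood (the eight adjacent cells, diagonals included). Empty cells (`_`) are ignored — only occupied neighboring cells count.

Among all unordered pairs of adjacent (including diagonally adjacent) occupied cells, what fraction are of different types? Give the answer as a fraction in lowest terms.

9/17

Scan each occupied cell's neighbors to the right and below (and the two forward diagonals) so each pair is counted once.
Row 0: N(0,0)–S(1,0)≠  → 1/1 unlike.
Row 1: S(1,0)–S(2,0)= S(1,0)–N(2,1)≠ N(1,2)–S(1,3)≠ N(1,2)–N(2,3)= N(1,2)–N(2,1)= S(1,3)–N(2,3)≠  → 3/6 unlike.
Row 2: S(2,0)–N(2,1)≠ S(2,0)–S(3,0)= N(2,1)–N(3,2)= N(2,1)–S(3,0)≠ N(2,3)–N(3,2)=  → 2/5 unlike.
Row 3: S(3,0)–N(4,1)≠ N(3,2)–N(4,1)=  → 1/2 unlike.
Row 4: N(4,1)–S(5,2)≠ N(4,1)–N(5,0)=  → 1/2 unlike.
Row 5: S(5,2)–N(5,3)≠  → 1/1 unlike.
Total adjacent occupied pairs: 17; unlike-type pairs: 9.
9/17 is already in lowest terms.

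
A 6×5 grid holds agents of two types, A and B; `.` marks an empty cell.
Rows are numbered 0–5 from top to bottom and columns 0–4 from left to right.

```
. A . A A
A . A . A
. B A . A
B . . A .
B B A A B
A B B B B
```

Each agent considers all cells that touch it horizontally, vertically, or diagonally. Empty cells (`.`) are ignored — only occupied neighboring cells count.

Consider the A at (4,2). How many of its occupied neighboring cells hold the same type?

Occupied neighbors of (4,2): (3,3)=A, (4,1)=B, (4,3)=A, (5,1)=B, (5,2)=B, (5,3)=B.
Same type (A): 2 of 6.

2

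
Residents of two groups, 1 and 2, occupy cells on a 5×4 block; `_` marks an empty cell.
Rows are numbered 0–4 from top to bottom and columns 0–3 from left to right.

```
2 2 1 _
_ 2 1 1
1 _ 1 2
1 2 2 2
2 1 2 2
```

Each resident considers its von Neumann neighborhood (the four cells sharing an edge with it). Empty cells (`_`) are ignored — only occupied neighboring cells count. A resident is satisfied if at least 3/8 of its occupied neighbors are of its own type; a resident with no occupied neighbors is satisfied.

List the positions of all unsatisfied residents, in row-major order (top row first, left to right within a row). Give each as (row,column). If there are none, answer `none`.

(2,2), (2,3), (3,0), (3,1), (4,0), (4,1)

Row 0: (0,0)2 1/1 satisfied · (0,1)2 2/3 satisfied · (0,2)1 1/2 satisfied
Row 1: (1,1)2 1/2 satisfied · (1,2)1 3/4 satisfied · (1,3)1 1/2 satisfied
Row 2: (2,0)1 1/1 satisfied · (2,2)1 1/3 not · (2,3)2 1/3 not
Row 3: (3,0)1 1/3 not · (3,1)2 1/3 not · (3,2)2 3/4 satisfied · (3,3)2 3/3 satisfied
Row 4: (4,0)2 0/2 not · (4,1)1 0/3 not · (4,2)2 2/3 satisfied · (4,3)2 2/2 satisfied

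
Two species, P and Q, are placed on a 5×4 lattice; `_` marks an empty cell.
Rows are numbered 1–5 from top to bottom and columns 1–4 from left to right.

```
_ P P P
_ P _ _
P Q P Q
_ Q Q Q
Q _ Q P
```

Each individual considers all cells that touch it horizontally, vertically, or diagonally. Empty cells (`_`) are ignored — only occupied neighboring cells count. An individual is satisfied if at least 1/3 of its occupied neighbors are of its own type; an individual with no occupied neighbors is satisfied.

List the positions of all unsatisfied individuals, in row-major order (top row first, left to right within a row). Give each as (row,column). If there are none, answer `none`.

Row 1: (1,2)P 2/2 satisfied · (1,3)P 3/3 satisfied · (1,4)P 1/1 satisfied
Row 2: (2,2)P 4/5 satisfied
Row 3: (3,1)P 1/3 satisfied · (3,2)Q 2/5 satisfied · (3,3)P 1/6 not · (3,4)Q 2/3 satisfied
Row 4: (4,2)Q 4/6 satisfied · (4,3)Q 5/7 satisfied · (4,4)Q 3/5 satisfied
Row 5: (5,1)Q 1/1 satisfied · (5,3)Q 3/4 satisfied · (5,4)P 0/3 not

(3,3), (5,4)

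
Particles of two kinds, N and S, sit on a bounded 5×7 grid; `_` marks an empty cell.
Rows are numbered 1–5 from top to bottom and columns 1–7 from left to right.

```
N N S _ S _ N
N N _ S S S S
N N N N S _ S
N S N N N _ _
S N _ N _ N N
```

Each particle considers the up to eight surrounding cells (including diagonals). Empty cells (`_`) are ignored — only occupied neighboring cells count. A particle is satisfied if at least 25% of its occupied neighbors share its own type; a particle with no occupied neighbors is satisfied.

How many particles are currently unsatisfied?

(1,1)N 3/3 ok
(1,2)N 3/4 ok
(1,3)S 1/3 ok
(1,5)S 3/3 ok
(1,7)N 0/2 unhappy
(2,1)N 5/5 ok
(2,2)N 6/7 ok
(2,4)S 4/6 ok
(2,5)S 4/5 ok
(2,6)S 5/6 ok
(2,7)S 2/3 ok
(3,1)N 4/5 ok
(3,2)N 6/7 ok
(3,3)N 5/7 ok
(3,4)N 4/7 ok
(3,5)S 3/6 ok
(3,7)S 2/2 ok
(4,1)N 3/5 ok
(4,2)S 1/7 unhappy
(4,3)N 6/7 ok
(4,4)N 5/6 ok
(4,5)N 4/5 ok
(5,1)S 1/3 ok
(5,2)N 2/4 ok
(5,4)N 3/3 ok
(5,6)N 2/2 ok
(5,7)N 1/1 ok
Unsatisfied: (1,7), (4,2) — 2 in total.

2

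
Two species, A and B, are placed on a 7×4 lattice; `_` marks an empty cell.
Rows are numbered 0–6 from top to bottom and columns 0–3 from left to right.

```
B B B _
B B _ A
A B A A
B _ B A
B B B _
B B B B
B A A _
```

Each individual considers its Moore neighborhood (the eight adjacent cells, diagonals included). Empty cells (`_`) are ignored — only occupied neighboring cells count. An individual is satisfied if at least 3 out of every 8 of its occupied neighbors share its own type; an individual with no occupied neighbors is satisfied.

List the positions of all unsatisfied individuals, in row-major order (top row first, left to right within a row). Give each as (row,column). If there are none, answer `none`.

(0,0)B 3/3 ✓
(0,1)B 4/4 ✓
(0,2)B 2/3 ✓
(1,0)B 4/5 ✓
(1,1)B 5/7 ✓
(1,3)A 2/3 ✓
(2,0)A 0/4 ✗
(2,1)B 4/6 ✓
(2,2)A 3/6 ✓
(2,3)A 3/4 ✓
(3,0)B 3/4 ✓
(3,2)B 3/6 ✓
(3,3)A 2/4 ✓
(4,0)B 4/4 ✓
(4,1)B 7/7 ✓
(4,2)B 5/6 ✓
(5,0)B 4/5 ✓
(5,1)B 6/8 ✓
(5,2)B 4/6 ✓
(5,3)B 2/3 ✓
(6,0)B 2/3 ✓
(6,1)A 1/5 ✗
(6,2)A 1/4 ✗

(2,0), (6,1), (6,2)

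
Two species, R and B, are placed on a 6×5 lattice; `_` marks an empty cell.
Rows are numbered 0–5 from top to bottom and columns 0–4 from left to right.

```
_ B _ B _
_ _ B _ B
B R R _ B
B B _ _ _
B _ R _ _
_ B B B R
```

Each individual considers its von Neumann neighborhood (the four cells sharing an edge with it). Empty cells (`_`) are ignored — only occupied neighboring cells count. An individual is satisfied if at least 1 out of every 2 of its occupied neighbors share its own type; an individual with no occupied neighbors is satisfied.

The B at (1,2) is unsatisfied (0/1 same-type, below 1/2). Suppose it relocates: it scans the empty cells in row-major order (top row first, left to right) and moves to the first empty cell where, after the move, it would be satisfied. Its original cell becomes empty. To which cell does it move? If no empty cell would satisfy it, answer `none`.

(0,0)

Vacating (1,2). Empty cells in order:
  (0,0): 1/1 same-type → satisfied — stop here.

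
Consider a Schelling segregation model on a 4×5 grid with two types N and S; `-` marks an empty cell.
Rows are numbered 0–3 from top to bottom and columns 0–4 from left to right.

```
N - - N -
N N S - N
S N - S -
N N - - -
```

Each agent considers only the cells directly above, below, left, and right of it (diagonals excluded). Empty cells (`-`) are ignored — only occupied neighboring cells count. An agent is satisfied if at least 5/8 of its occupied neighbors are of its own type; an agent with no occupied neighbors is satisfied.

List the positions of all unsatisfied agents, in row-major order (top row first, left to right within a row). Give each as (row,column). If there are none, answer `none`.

(1,2), (2,0), (3,0)

(0,0)N 1/1 ok
(0,3)N 0/0 ok
(1,0)N 2/3 ok
(1,1)N 2/3 ok
(1,2)S 0/1 unhappy
(1,4)N 0/0 ok
(2,0)S 0/3 unhappy
(2,1)N 2/3 ok
(2,3)S 0/0 ok
(3,0)N 1/2 unhappy
(3,1)N 2/2 ok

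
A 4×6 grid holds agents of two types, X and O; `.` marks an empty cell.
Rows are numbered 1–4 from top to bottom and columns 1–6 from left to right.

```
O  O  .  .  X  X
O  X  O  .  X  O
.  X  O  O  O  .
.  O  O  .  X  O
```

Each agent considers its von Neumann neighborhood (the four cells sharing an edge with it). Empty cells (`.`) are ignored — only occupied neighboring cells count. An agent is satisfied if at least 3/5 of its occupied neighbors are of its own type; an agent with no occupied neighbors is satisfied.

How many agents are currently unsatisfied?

12

Row 1: (1,1)O 2/2 ✓ · (1,2)O 1/2 ✗ · (1,5)X 2/2 ✓ · (1,6)X 1/2 ✗
Row 2: (2,1)O 1/2 ✗ · (2,2)X 1/4 ✗ · (2,3)O 1/2 ✗ · (2,5)X 1/3 ✗ · (2,6)O 0/2 ✗
Row 3: (3,2)X 1/3 ✗ · (3,3)O 3/4 ✓ · (3,4)O 2/2 ✓ · (3,5)O 1/3 ✗
Row 4: (4,2)O 1/2 ✗ · (4,3)O 2/2 ✓ · (4,5)X 0/2 ✗ · (4,6)O 0/1 ✗
Unsatisfied: (1,2), (1,6), (2,1), (2,2), (2,3), (2,5), (2,6), (3,2), (3,5), (4,2), (4,5), (4,6) — 12 in total.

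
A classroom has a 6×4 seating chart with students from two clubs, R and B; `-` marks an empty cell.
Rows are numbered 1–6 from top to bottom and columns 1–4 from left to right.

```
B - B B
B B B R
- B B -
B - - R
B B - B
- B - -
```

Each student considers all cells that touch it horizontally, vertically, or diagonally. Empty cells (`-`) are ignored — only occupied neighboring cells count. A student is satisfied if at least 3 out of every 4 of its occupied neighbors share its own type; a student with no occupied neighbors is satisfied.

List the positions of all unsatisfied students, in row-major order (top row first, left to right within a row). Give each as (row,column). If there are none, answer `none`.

Row 1: (1,1)B 2/2 ✓ · (1,3)B 3/4 ✓ · (1,4)B 2/3 ✗
Row 2: (2,1)B 3/3 ✓ · (2,2)B 6/6 ✓ · (2,3)B 5/6 ✓ · (2,4)R 0/4 ✗
Row 3: (3,2)B 5/5 ✓ · (3,3)B 3/5 ✗
Row 4: (4,1)B 3/3 ✓ · (4,4)R 0/2 ✗
Row 5: (5,1)B 3/3 ✓ · (5,2)B 3/3 ✓ · (5,4)B 0/1 ✗
Row 6: (6,2)B 2/2 ✓

(1,4), (2,4), (3,3), (4,4), (5,4)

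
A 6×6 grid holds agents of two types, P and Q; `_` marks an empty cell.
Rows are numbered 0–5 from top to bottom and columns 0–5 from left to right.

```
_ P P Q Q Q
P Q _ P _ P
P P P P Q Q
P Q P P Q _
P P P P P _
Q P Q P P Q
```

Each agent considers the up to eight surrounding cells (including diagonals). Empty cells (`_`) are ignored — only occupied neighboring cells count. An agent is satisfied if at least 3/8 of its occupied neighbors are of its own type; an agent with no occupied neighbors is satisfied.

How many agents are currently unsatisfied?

9

(0,1)P 2/3 ✓
(0,2)P 2/4 ✓
(0,3)Q 1/3 ✗
(0,4)Q 2/4 ✓
(0,5)Q 1/2 ✓
(1,0)P 3/4 ✓
(1,1)Q 0/6 ✗
(1,3)P 3/6 ✓
(1,5)P 0/4 ✗
(2,0)P 3/5 ✓
(2,1)P 5/7 ✓
(2,2)P 5/7 ✓
(2,3)P 4/6 ✓
(2,4)Q 2/6 ✗
(2,5)Q 2/3 ✓
(3,0)P 4/5 ✓
(3,1)Q 0/8 ✗
(3,2)P 7/8 ✓
(3,3)P 6/8 ✓
(3,4)Q 2/6 ✗
(4,0)P 3/5 ✓
(4,1)P 5/8 ✓
(4,2)P 6/8 ✓
(4,3)P 6/8 ✓
(4,4)P 4/6 ✓
(5,0)Q 0/3 ✗
(5,1)P 3/5 ✓
(5,2)Q 0/5 ✗
(5,3)P 4/5 ✓
(5,4)P 3/4 ✓
(5,5)Q 0/2 ✗
Unsatisfied: (0,3), (1,1), (1,5), (2,4), (3,1), (3,4), (5,0), (5,2), (5,5) — 9 in total.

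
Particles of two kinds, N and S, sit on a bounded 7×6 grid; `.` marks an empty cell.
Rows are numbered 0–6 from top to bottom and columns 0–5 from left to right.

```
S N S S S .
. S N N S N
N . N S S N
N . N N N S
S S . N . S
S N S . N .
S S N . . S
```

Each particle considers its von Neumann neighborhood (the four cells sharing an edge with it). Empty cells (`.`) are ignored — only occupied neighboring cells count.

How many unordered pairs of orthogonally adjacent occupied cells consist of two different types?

Scan each occupied cell's neighbors to the right and below so each pair is counted once.
Row 0: S(0,0)–N(0,1)≠ N(0,1)–S(0,2)≠ N(0,1)–S(1,1)≠ S(0,2)–S(0,3)= S(0,2)–N(1,2)≠ S(0,3)–S(0,4)= S(0,3)–N(1,3)≠ S(0,4)–S(1,4)=  → 5/8 unlike.
Row 1: S(1,1)–N(1,2)≠ N(1,2)–N(1,3)= N(1,2)–N(2,2)= N(1,3)–S(1,4)≠ N(1,3)–S(2,3)≠ S(1,4)–N(1,5)≠ S(1,4)–S(2,4)= N(1,5)–N(2,5)=  → 4/8 unlike.
Row 2: N(2,0)–N(3,0)= N(2,2)–S(2,3)≠ N(2,2)–N(3,2)= S(2,3)–S(2,4)= S(2,3)–N(3,3)≠ S(2,4)–N(2,5)≠ S(2,4)–N(3,4)≠ N(2,5)–S(3,5)≠  → 5/8 unlike.
Row 3: N(3,0)–S(4,0)≠ N(3,2)–N(3,3)= N(3,3)–N(3,4)= N(3,3)–N(4,3)= N(3,4)–S(3,5)≠ S(3,5)–S(4,5)=  → 2/6 unlike.
Row 4: S(4,0)–S(4,1)= S(4,0)–S(5,0)= S(4,1)–N(5,1)≠  → 1/3 unlike.
Row 5: S(5,0)–N(5,1)≠ S(5,0)–S(6,0)= N(5,1)–S(5,2)≠ N(5,1)–S(6,1)≠ S(5,2)–N(6,2)≠  → 4/5 unlike.
Row 6: S(6,0)–S(6,1)= S(6,1)–N(6,2)≠  → 1/2 unlike.
Total adjacent occupied pairs: 40; unlike-type pairs: 22.

22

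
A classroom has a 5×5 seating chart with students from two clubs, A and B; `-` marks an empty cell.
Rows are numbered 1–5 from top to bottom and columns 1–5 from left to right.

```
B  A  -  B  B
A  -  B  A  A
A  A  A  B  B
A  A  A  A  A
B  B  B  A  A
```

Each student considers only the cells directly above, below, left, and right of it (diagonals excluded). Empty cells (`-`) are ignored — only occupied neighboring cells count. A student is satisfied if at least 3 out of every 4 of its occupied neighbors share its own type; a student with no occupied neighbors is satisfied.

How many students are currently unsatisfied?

17

Row 1: (1,1)B 0/2 ✗ · (1,2)A 0/1 ✗ · (1,4)B 1/2 ✗ · (1,5)B 1/2 ✗
Row 2: (2,1)A 1/2 ✗ · (2,3)B 0/2 ✗ · (2,4)A 1/4 ✗ · (2,5)A 1/3 ✗
Row 3: (3,1)A 3/3 ✓ · (3,2)A 3/3 ✓ · (3,3)A 2/4 ✗ · (3,4)B 1/4 ✗ · (3,5)B 1/3 ✗
Row 4: (4,1)A 2/3 ✗ · (4,2)A 3/4 ✓ · (4,3)A 3/4 ✓ · (4,4)A 3/4 ✓ · (4,5)A 2/3 ✗
Row 5: (5,1)B 1/2 ✗ · (5,2)B 2/3 ✗ · (5,3)B 1/3 ✗ · (5,4)A 2/3 ✗ · (5,5)A 2/2 ✓
Unsatisfied: (1,1), (1,2), (1,4), (1,5), (2,1), (2,3), (2,4), (2,5), (3,3), (3,4), (3,5), (4,1), (4,5), (5,1), (5,2), (5,3), (5,4) — 17 in total.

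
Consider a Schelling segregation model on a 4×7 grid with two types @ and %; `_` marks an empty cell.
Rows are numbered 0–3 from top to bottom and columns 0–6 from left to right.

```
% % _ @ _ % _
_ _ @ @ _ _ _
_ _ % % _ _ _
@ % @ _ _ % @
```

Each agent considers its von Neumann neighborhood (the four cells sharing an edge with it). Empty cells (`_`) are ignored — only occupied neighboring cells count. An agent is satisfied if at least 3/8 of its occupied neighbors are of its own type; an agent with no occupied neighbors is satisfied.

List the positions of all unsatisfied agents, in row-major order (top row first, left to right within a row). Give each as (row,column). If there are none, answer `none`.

(2,2), (3,0), (3,1), (3,2), (3,5), (3,6)

Row 0: (0,0)% 1/1 ✓ · (0,1)% 1/1 ✓ · (0,3)@ 1/1 ✓ · (0,5)% 0/0 ✓
Row 1: (1,2)@ 1/2 ✓ · (1,3)@ 2/3 ✓
Row 2: (2,2)% 1/3 ✗ · (2,3)% 1/2 ✓
Row 3: (3,0)@ 0/1 ✗ · (3,1)% 0/2 ✗ · (3,2)@ 0/2 ✗ · (3,5)% 0/1 ✗ · (3,6)@ 0/1 ✗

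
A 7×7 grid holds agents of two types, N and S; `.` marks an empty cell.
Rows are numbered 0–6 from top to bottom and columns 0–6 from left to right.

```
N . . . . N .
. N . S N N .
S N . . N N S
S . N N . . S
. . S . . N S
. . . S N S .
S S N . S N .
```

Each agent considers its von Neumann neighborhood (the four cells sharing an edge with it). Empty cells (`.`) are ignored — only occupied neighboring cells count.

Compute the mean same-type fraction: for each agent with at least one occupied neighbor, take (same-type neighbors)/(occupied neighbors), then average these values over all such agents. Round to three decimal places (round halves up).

0.493

Row 0: (0,0)N — no occupied neighbors · (0,5)N 1/1
Row 1: (1,1)N 1/1 · (1,3)S 0/1 · (1,4)N 2/3 · (1,5)N 3/3
Row 2: (2,0)S 1/2 · (2,1)N 1/2 · (2,4)N 2/2 · (2,5)N 2/3 · (2,6)S 1/2
Row 3: (3,0)S 1/1 · (3,2)N 1/2 · (3,3)N 1/1 · (3,6)S 2/2
Row 4: (4,2)S 0/1 · (4,5)N 0/2 · (4,6)S 1/2
Row 5: (5,3)S 0/1 · (5,4)N 0/3 · (5,5)S 0/3
Row 6: (6,0)S 1/1 · (6,1)S 1/2 · (6,2)N 0/1 · (6,4)S 0/2 · (6,5)N 0/2
Sum over 25 agents: 1/1 + 1/1 + 0/1 + 2/3 + 3/3 + 1/2 + 1/2 + 2/2 + 2/3 + 1/2 + 1/1 + 1/2 + 1/1 + 2/2 + 0/1 + 0/2 + 1/2 + 0/1 + 0/3 + 0/3 + 1/1 + 1/2 + 0/1 + 0/2 + 0/2 = 37/3; mean = 37/3 ÷ 25 = 37/75 = 0.493333… → 0.493.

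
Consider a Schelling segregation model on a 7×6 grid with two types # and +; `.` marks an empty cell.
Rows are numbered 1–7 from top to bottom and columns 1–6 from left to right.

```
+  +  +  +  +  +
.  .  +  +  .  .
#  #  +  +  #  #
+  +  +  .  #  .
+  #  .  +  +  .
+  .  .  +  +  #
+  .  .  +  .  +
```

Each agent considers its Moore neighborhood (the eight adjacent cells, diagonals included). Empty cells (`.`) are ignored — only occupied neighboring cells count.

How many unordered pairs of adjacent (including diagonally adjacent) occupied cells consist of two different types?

20

Scan each occupied cell's neighbors to the right and below (and the two forward diagonals) so each pair is counted once.
From row 1: 0 unlike of 11 pairs (running 0/11).
From row 2: 2 unlike of 7 pairs (running 2/18).
From row 3: 8 unlike of 16 pairs (running 10/34).
From row 4: 5 unlike of 10 pairs (running 15/44).
From row 5: 3 unlike of 9 pairs (running 18/53).
From row 6: 2 unlike of 7 pairs (running 20/60).
Total adjacent occupied pairs: 60; unlike-type pairs: 20.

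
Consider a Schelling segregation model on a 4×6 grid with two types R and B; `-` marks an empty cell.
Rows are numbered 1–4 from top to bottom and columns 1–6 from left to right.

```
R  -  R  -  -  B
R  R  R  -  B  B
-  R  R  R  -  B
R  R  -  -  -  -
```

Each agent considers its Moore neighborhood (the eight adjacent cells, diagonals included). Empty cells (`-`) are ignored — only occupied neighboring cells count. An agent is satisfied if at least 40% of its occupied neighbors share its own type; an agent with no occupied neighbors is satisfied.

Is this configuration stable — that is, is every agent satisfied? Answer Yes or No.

Row 1: (1,1)R 2/2 satisfied · (1,3)R 2/2 satisfied · (1,6)B 2/2 satisfied
Row 2: (2,1)R 3/3 satisfied · (2,2)R 6/6 satisfied · (2,3)R 5/5 satisfied · (2,5)B 3/4 satisfied · (2,6)B 3/3 satisfied
Row 3: (3,2)R 6/6 satisfied · (3,3)R 5/5 satisfied · (3,4)R 2/3 satisfied · (3,6)B 2/2 satisfied
Row 4: (4,1)R 2/2 satisfied · (4,2)R 3/3 satisfied
All meet the threshold, so the configuration is stable.

Yes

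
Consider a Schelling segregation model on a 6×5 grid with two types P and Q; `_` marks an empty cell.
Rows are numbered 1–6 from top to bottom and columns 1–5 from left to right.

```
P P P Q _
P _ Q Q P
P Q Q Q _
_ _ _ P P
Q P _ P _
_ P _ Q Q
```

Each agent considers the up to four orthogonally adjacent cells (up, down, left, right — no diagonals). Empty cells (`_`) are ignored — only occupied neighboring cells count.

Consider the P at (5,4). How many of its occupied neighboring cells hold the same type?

1

Occupied neighbors of (5,4): (4,4)=P, (6,4)=Q.
Same type (P): 1 of 2.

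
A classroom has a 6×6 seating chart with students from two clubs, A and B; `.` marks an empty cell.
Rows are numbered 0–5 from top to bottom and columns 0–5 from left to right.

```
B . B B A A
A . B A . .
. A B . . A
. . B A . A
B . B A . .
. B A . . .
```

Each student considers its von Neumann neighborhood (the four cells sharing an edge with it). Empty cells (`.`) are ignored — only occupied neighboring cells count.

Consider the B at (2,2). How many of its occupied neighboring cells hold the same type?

Occupied neighbors of (2,2): (1,2)=B, (3,2)=B, (2,1)=A.
Same type (B): 2 of 3.

2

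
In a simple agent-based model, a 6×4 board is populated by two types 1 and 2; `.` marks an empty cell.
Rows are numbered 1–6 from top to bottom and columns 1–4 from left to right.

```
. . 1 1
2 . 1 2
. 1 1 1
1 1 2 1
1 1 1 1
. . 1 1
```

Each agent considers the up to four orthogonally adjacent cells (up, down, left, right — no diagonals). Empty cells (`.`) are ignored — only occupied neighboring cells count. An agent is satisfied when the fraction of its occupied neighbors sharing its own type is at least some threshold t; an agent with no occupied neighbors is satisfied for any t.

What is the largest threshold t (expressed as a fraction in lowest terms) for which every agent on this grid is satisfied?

0/1

(1,3)1 2/2
(1,4)1 1/2
(2,1)2 — no occupied neighbors
(2,3)1 2/3
(2,4)2 0/3
(3,2)1 2/2
(3,3)1 3/4
(3,4)1 2/3
(4,1)1 2/2
(4,2)1 3/4
(4,3)2 0/4
(4,4)1 2/3
(5,1)1 2/2
(5,2)1 3/3
(5,3)1 3/4
(5,4)1 3/3
(6,3)1 2/2
(6,4)1 2/2
The smallest same-type fraction is 0/3 at (2,4), which reduces to 0/1. Any threshold above that leaves this agent unsatisfied.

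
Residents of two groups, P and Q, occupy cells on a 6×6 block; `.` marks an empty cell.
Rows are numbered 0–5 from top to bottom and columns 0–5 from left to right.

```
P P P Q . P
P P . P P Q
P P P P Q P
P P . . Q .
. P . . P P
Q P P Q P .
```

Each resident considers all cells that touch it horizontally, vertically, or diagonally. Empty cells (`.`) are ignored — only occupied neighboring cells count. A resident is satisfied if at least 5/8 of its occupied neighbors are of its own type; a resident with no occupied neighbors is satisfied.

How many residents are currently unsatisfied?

11

(0,0)P 3/3 satisfied
(0,1)P 4/4 satisfied
(0,2)P 3/4 satisfied
(0,3)Q 0/3 not
(0,5)P 1/2 not
(1,0)P 5/5 satisfied
(1,1)P 7/7 satisfied
(1,3)P 4/6 satisfied
(1,4)P 4/7 not
(1,5)Q 1/4 not
(2,0)P 5/5 satisfied
(2,1)P 6/6 satisfied
(2,2)P 5/5 satisfied
(2,3)P 3/5 not
(2,4)Q 2/6 not
(2,5)P 1/4 not
(3,0)P 4/4 satisfied
(3,1)P 5/5 satisfied
(3,4)Q 1/5 not
(4,1)P 4/5 satisfied
(4,4)P 2/4 not
(4,5)P 2/3 satisfied
(5,0)Q 0/2 not
(5,1)P 2/3 satisfied
(5,2)P 2/3 satisfied
(5,3)Q 0/3 not
(5,4)P 2/3 satisfied
Unsatisfied: (0,3), (0,5), (1,4), (1,5), (2,3), (2,4), (2,5), (3,4), (4,4), (5,0), (5,3) — 11 in total.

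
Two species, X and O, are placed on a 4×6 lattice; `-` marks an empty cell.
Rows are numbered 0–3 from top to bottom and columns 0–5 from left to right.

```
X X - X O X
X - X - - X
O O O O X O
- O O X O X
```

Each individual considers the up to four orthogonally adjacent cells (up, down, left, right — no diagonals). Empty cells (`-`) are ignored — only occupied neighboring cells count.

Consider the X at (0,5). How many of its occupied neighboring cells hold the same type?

Occupied neighbors of (0,5): (1,5)=X, (0,4)=O.
Same type (X): 1 of 2.

1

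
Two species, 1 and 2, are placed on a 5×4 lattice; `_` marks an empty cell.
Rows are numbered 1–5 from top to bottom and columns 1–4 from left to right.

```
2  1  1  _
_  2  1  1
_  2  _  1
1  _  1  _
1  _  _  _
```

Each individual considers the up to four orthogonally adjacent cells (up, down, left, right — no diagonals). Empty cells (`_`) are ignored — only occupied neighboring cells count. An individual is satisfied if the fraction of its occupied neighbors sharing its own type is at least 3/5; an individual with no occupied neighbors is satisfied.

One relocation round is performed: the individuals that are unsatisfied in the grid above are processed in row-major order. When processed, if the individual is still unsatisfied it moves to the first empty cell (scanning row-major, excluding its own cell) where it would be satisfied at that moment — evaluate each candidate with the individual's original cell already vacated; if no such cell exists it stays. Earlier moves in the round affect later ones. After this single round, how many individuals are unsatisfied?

0

Initially unsatisfied (in order): (1,1), (1,2), (2,2).
  (1,1) → (2,1).
  (1,2) → (1,4).
  (2,2): now satisfied by earlier moves; stays.
Resulting grid:
_ _ 1 1
2 2 1 1
_ 2 _ 1
1 _ 1 _
1 _ _ _
All satisfied now.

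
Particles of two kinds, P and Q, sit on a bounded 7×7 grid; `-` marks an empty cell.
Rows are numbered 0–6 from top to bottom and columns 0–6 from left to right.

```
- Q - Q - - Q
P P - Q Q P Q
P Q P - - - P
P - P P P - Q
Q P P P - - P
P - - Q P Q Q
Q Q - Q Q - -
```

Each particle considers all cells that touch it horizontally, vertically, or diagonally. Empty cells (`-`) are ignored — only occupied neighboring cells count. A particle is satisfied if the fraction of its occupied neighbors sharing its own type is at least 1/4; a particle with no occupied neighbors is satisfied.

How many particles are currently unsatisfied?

Row 0: (0,1)Q 0/2 not · (0,3)Q 2/2 satisfied · (0,6)Q 1/2 satisfied
Row 1: (1,0)P 2/4 satisfied · (1,1)P 3/5 satisfied · (1,3)Q 2/3 satisfied · (1,4)Q 2/3 satisfied · (1,5)P 1/4 satisfied · (1,6)Q 1/3 satisfied
Row 2: (2,0)P 3/4 satisfied · (2,1)Q 0/6 not · (2,2)P 3/5 satisfied · (2,6)P 1/3 satisfied
Row 3: (3,0)P 2/4 satisfied · (3,2)P 5/6 satisfied · (3,3)P 5/5 satisfied · (3,4)P 2/2 satisfied · (3,6)Q 0/2 not
Row 4: (4,0)Q 0/3 not · (4,1)P 4/5 satisfied · (4,2)P 4/5 satisfied · (4,3)P 5/6 satisfied · (4,6)P 0/3 not
Row 5: (5,0)P 1/4 satisfied · (5,3)Q 2/5 satisfied · (5,4)P 1/5 not · (5,5)Q 2/4 satisfied · (5,6)Q 1/2 satisfied
Row 6: (6,0)Q 1/2 satisfied · (6,1)Q 1/2 satisfied · (6,3)Q 2/3 satisfied · (6,4)Q 3/4 satisfied
Unsatisfied: (0,1), (2,1), (3,6), (4,0), (4,6), (5,4) — 6 in total.

6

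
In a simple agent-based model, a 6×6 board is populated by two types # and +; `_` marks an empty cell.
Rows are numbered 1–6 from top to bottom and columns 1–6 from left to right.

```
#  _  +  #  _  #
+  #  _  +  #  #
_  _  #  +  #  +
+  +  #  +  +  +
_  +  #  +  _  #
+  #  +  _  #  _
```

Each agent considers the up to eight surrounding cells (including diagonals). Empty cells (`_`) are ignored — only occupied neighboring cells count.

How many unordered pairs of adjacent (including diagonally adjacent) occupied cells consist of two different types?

Scan each occupied cell's neighbors to the right and below (and the two forward diagonals) so each pair is counted once.
From row 1: 4 unlike of 9 pairs (running 4/9).
From row 2: 7 unlike of 12 pairs (running 11/21).
From row 3: 9 unlike of 14 pairs (running 20/35).
From row 4: 8 unlike of 16 pairs (running 28/51).
From row 5: 5 unlike of 10 pairs (running 33/61).
From row 6: 2 unlike of 2 pairs (running 35/63).
Total adjacent occupied pairs: 63; unlike-type pairs: 35.

35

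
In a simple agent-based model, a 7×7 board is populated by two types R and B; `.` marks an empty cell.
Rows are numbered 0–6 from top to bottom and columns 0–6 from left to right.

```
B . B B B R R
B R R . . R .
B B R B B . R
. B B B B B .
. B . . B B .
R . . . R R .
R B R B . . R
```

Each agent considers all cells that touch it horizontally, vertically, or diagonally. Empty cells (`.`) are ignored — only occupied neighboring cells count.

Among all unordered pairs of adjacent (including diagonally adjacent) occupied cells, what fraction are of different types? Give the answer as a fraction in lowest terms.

Scan each occupied cell's neighbors to the right and below (and the two forward diagonals) so each pair is counted once.
Row 0: B(0,0)–B(1,0)= B(0,0)–R(1,1)≠ B(0,2)–B(0,3)= B(0,2)–R(1,2)≠ B(0,2)–R(1,1)≠ B(0,3)–B(0,4)= B(0,3)–R(1,2)≠ B(0,4)–R(0,5)≠ B(0,4)–R(1,5)≠ R(0,5)–R(0,6)= R(0,5)–R(1,5)= R(0,6)–R(1,5)=  → 6/12 unlike.
Row 1: B(1,0)–R(1,1)≠ B(1,0)–B(2,0)= B(1,0)–B(2,1)= R(1,1)–R(1,2)= R(1,1)–B(2,1)≠ R(1,1)–R(2,2)= R(1,1)–B(2,0)≠ R(1,2)–R(2,2)= R(1,2)–B(2,3)≠ R(1,2)–B(2,1)≠ R(1,5)–R(2,6)= R(1,5)–B(2,4)≠  → 6/12 unlike.
Row 2: B(2,0)–B(2,1)= B(2,0)–B(3,1)= B(2,1)–R(2,2)≠ B(2,1)–B(3,1)= B(2,1)–B(3,2)= R(2,2)–B(2,3)≠ R(2,2)–B(3,2)≠ R(2,2)–B(3,3)≠ R(2,2)–B(3,1)≠ B(2,3)–B(2,4)= B(2,3)–B(3,3)= B(2,3)–B(3,4)= B(2,3)–B(3,2)= B(2,4)–B(3,4)= B(2,4)–B(3,5)= B(2,4)–B(3,3)= R(2,6)–B(3,5)≠  → 6/17 unlike.
Row 3: B(3,1)–B(3,2)= B(3,1)–B(4,1)= B(3,2)–B(3,3)= B(3,2)–B(4,1)= B(3,3)–B(3,4)= B(3,3)–B(4,4)= B(3,4)–B(3,5)= B(3,4)–B(4,4)= B(3,4)–B(4,5)= B(3,5)–B(4,5)= B(3,5)–B(4,4)=  → 0/11 unlike.
Row 4: B(4,1)–R(5,0)≠ B(4,4)–B(4,5)= B(4,4)–R(5,4)≠ B(4,4)–R(5,5)≠ B(4,5)–R(5,5)≠ B(4,5)–R(5,4)≠  → 5/6 unlike.
Row 5: R(5,0)–R(6,0)= R(5,0)–B(6,1)≠ R(5,4)–R(5,5)= R(5,4)–B(6,3)≠ R(5,5)–R(6,6)=  → 2/5 unlike.
Row 6: R(6,0)–B(6,1)≠ B(6,1)–R(6,2)≠ R(6,2)–B(6,3)≠  → 3/3 unlike.
Total adjacent occupied pairs: 66; unlike-type pairs: 28.
28/66 reduces to 14/33.

14/33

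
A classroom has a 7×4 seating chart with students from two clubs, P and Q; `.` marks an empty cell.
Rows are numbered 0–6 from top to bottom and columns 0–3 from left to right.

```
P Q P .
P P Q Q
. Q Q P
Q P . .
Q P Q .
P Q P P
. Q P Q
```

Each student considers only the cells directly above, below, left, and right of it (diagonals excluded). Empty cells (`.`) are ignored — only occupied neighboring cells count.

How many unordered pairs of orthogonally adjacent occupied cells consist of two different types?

Scan each occupied cell's neighbors to the right and below so each pair is counted once.
Row 0: P(0,0)–Q(0,1)≠ P(0,0)–P(1,0)= Q(0,1)–P(0,2)≠ Q(0,1)–P(1,1)≠ P(0,2)–Q(1,2)≠  → 4/5 unlike.
Row 1: P(1,0)–P(1,1)= P(1,1)–Q(1,2)≠ P(1,1)–Q(2,1)≠ Q(1,2)–Q(1,3)= Q(1,2)–Q(2,2)= Q(1,3)–P(2,3)≠  → 3/6 unlike.
Row 2: Q(2,1)–Q(2,2)= Q(2,1)–P(3,1)≠ Q(2,2)–P(2,3)≠  → 2/3 unlike.
Row 3: Q(3,0)–P(3,1)≠ Q(3,0)–Q(4,0)= P(3,1)–P(4,1)=  → 1/3 unlike.
Row 4: Q(4,0)–P(4,1)≠ Q(4,0)–P(5,0)≠ P(4,1)–Q(4,2)≠ P(4,1)–Q(5,1)≠ Q(4,2)–P(5,2)≠  → 5/5 unlike.
Row 5: P(5,0)–Q(5,1)≠ Q(5,1)–P(5,2)≠ Q(5,1)–Q(6,1)= P(5,2)–P(5,3)= P(5,2)–P(6,2)= P(5,3)–Q(6,3)≠  → 3/6 unlike.
Row 6: Q(6,1)–P(6,2)≠ P(6,2)–Q(6,3)≠  → 2/2 unlike.
Total adjacent occupied pairs: 30; unlike-type pairs: 20.

20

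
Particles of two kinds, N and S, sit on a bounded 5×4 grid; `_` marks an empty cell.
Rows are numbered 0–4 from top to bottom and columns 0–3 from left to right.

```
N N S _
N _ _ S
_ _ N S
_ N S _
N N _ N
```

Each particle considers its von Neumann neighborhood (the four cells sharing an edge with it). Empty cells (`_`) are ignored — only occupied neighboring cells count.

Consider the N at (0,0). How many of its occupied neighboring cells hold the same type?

Occupied neighbors of (0,0): (1,0)=N, (0,1)=N.
Same type (N): 2 of 2.

2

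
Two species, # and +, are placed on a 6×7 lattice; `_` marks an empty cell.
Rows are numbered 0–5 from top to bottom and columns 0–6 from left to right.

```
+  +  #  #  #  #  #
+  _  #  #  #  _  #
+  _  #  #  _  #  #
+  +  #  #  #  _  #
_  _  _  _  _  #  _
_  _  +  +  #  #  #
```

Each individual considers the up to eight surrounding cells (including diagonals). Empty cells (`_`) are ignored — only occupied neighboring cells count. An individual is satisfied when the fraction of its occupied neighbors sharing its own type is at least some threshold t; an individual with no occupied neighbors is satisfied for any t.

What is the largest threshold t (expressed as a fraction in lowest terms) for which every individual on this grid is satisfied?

(0,0)+ 2/2
(0,1)+ 2/4
(0,2)# 3/4
(0,3)# 5/5
(0,4)# 4/4
(0,5)# 4/4
(0,6)# 2/2
(1,0)+ 3/3
(1,2)# 5/6
(1,3)# 7/7
(1,4)# 6/6
(1,6)# 4/4
(2,0)+ 3/3
(2,2)# 5/6
(2,3)# 7/7
(2,5)# 5/5
(2,6)# 3/3
(3,0)+ 2/2
(3,1)+ 2/4
(3,2)# 3/4
(3,3)# 4/4
(3,4)# 4/4
(3,6)# 3/3
(4,5)# 5/5
(5,2)+ 1/1
(5,3)+ 1/2
(5,4)# 2/3
(5,5)# 3/3
(5,6)# 2/2
The smallest same-type fraction is 2/4 at (0,1), which reduces to 1/2. Any threshold above that leaves this individual unsatisfied.

1/2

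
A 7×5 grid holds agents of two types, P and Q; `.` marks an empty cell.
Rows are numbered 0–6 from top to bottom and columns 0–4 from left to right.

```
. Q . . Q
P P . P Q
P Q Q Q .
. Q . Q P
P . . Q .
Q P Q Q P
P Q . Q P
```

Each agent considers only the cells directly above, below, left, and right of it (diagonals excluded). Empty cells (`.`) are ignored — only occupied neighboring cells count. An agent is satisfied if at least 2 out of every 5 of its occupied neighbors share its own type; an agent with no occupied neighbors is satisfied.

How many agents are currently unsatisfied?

9

(0,1)Q 0/1 ✗
(0,4)Q 1/1 ✓
(1,0)P 2/2 ✓
(1,1)P 1/3 ✗
(1,3)P 0/2 ✗
(1,4)Q 1/2 ✓
(2,0)P 1/2 ✓
(2,1)Q 2/4 ✓
(2,2)Q 2/2 ✓
(2,3)Q 2/3 ✓
(3,1)Q 1/1 ✓
(3,3)Q 2/3 ✓
(3,4)P 0/1 ✗
(4,0)P 0/1 ✗
(4,3)Q 2/2 ✓
(5,0)Q 0/3 ✗
(5,1)P 0/3 ✗
(5,2)Q 1/2 ✓
(5,3)Q 3/4 ✓
(5,4)P 1/2 ✓
(6,0)P 0/2 ✗
(6,1)Q 0/2 ✗
(6,3)Q 1/2 ✓
(6,4)P 1/2 ✓
Unsatisfied: (0,1), (1,1), (1,3), (3,4), (4,0), (5,0), (5,1), (6,0), (6,1) — 9 in total.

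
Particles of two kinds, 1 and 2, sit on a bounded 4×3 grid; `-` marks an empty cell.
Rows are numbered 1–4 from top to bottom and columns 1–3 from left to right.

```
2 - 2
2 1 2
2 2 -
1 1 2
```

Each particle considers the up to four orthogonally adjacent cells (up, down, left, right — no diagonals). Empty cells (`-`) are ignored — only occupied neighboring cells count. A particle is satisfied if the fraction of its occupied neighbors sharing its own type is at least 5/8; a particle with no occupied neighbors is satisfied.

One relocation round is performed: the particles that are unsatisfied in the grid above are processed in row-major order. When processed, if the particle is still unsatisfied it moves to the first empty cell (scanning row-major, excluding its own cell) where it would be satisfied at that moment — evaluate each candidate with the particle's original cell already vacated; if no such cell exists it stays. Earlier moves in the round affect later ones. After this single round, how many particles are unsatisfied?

3

Initially unsatisfied (in order): (2,2), (2,3), (3,2), (4,1), (4,2), (4,3).
  (2,2): no empty cell satisfies it; stays.
  (2,3) → (1,2).
  (3,2) → (3,3).
  (4,1): no empty cell satisfies it; stays.
  (4,2): no empty cell satisfies it; stays.
  (4,3) → (2,3).
Resulting grid:
2 2 2
2 1 2
2 - 2
1 1 -
Unsatisfied now: (2,2), (3,1), (4,1).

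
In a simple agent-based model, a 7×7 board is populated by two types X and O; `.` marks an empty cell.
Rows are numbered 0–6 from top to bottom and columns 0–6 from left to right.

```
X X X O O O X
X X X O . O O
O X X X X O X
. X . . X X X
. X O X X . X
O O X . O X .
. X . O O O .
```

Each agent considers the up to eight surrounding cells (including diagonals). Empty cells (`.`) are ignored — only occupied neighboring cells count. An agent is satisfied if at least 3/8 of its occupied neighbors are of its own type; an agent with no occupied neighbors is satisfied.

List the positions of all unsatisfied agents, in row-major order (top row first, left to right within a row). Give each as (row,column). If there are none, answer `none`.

(0,0)X 3/3 ok
(0,1)X 5/5 ok
(0,2)X 3/5 ok
(0,3)O 2/4 ok
(0,4)O 4/4 ok
(0,5)O 3/4 ok
(0,6)X 0/3 unhappy
(1,0)X 4/5 ok
(1,1)X 7/8 ok
(1,2)X 6/8 ok
(1,3)O 2/7 unhappy
(1,5)O 4/7 ok
(1,6)O 3/5 ok
(2,0)O 0/4 unhappy
(2,1)X 5/6 ok
(2,2)X 5/6 ok
(2,3)X 4/5 ok
(2,4)X 3/6 ok
(2,5)O 2/7 unhappy
(2,6)X 2/5 ok
(3,1)X 3/5 ok
(3,4)X 5/6 ok
(3,5)X 6/7 ok
(3,6)X 3/4 ok
(4,1)X 2/5 ok
(4,2)O 1/5 unhappy
(4,3)X 3/5 ok
(4,4)X 4/5 ok
(4,6)X 3/3 ok
(5,0)O 1/3 unhappy
(5,1)O 2/5 ok
(5,2)X 3/6 ok
(5,4)O 3/6 ok
(5,5)X 2/5 ok
(6,1)X 1/3 unhappy
(6,3)O 2/3 ok
(6,4)O 3/4 ok
(6,5)O 2/3 ok

(0,6), (1,3), (2,0), (2,5), (4,2), (5,0), (6,1)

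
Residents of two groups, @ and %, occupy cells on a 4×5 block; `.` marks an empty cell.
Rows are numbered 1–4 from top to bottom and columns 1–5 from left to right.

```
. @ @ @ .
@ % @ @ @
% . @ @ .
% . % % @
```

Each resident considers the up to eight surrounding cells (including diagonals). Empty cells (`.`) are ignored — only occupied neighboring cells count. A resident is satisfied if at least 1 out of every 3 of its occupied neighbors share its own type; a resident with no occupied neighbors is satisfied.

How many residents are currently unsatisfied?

Row 1: (1,2)@ 3/4 ok · (1,3)@ 4/5 ok · (1,4)@ 4/4 ok
Row 2: (2,1)@ 1/3 ok · (2,2)% 1/6 unhappy · (2,3)@ 6/7 ok · (2,4)@ 6/6 ok · (2,5)@ 3/3 ok
Row 3: (3,1)% 2/3 ok · (3,3)@ 3/6 ok · (3,4)@ 5/7 ok
Row 4: (4,1)% 1/1 ok · (4,3)% 1/3 ok · (4,4)% 1/4 unhappy · (4,5)@ 1/2 ok
Unsatisfied: (2,2), (4,4) — 2 in total.

2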